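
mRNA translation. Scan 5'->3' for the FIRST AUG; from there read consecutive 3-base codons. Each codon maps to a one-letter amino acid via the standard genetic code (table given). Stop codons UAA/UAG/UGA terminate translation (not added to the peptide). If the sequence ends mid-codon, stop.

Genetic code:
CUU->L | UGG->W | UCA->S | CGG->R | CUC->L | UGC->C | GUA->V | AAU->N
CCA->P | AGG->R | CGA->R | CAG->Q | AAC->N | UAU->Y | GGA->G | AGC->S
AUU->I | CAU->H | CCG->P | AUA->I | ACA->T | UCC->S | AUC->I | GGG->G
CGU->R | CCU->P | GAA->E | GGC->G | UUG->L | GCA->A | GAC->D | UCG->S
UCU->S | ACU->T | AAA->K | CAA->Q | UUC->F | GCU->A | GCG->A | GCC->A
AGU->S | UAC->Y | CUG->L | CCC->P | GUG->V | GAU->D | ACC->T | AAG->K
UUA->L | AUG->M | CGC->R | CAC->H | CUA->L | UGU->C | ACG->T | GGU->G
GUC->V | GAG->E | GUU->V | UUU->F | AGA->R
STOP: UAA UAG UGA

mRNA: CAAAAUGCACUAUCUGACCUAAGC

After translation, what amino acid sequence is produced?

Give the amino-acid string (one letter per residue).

start AUG at pos 4
pos 4: AUG -> M; peptide=M
pos 7: CAC -> H; peptide=MH
pos 10: UAU -> Y; peptide=MHY
pos 13: CUG -> L; peptide=MHYL
pos 16: ACC -> T; peptide=MHYLT
pos 19: UAA -> STOP

Answer: MHYLT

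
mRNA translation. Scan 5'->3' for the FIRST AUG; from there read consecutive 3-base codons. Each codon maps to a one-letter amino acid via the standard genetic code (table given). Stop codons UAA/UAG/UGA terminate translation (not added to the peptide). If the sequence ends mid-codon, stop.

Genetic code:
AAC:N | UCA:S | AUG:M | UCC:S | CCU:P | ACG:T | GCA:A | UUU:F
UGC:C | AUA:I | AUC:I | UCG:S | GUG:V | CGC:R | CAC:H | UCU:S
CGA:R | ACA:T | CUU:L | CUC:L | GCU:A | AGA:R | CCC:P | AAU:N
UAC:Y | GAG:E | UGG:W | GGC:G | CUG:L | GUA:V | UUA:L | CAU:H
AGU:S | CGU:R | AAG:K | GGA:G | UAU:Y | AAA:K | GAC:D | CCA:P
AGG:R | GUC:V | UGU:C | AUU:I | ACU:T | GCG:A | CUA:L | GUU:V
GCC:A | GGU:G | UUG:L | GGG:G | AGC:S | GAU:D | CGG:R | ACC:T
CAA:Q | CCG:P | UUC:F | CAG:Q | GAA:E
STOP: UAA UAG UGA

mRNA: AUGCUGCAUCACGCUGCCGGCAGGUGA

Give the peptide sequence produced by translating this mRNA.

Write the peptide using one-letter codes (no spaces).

start AUG at pos 0
pos 0: AUG -> M; peptide=M
pos 3: CUG -> L; peptide=ML
pos 6: CAU -> H; peptide=MLH
pos 9: CAC -> H; peptide=MLHH
pos 12: GCU -> A; peptide=MLHHA
pos 15: GCC -> A; peptide=MLHHAA
pos 18: GGC -> G; peptide=MLHHAAG
pos 21: AGG -> R; peptide=MLHHAAGR
pos 24: UGA -> STOP

Answer: MLHHAAGR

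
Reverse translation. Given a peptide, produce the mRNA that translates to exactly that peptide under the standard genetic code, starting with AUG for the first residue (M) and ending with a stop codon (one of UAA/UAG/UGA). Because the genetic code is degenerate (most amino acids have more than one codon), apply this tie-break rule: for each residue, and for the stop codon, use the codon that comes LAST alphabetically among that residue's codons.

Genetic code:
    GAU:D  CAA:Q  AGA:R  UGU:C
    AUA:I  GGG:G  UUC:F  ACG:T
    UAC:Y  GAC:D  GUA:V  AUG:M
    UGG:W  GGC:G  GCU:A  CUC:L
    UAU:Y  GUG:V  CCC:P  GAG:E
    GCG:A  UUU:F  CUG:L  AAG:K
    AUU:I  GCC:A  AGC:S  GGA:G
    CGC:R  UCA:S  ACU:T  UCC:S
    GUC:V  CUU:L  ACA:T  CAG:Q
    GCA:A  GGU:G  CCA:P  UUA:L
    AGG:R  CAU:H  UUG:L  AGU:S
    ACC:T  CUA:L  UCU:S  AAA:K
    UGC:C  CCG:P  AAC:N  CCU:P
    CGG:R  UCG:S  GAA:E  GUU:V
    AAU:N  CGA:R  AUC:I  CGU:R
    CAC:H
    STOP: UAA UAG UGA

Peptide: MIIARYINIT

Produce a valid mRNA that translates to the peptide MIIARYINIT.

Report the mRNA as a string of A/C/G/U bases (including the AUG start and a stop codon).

Answer: mRNA: AUGAUUAUUGCUCGUUAUAUUAAUAUUACUUGA

Derivation:
residue 1: M -> AUG (start codon)
residue 2: I codons sorted = AUA,AUC,AUU -> pick last = AUU
residue 3: I codons sorted = AUA,AUC,AUU -> pick last = AUU
residue 4: A codons sorted = GCA,GCC,GCG,GCU -> pick last = GCU
residue 5: R codons sorted = AGA,AGG,CGA,CGC,CGG,CGU -> pick last = CGU
residue 6: Y codons sorted = UAC,UAU -> pick last = UAU
residue 7: I codons sorted = AUA,AUC,AUU -> pick last = AUU
residue 8: N codons sorted = AAC,AAU -> pick last = AAU
residue 9: I codons sorted = AUA,AUC,AUU -> pick last = AUU
residue 10: T codons sorted = ACA,ACC,ACG,ACU -> pick last = ACU
terminator: stop codons sorted = UAA,UAG,UGA -> pick last = UGA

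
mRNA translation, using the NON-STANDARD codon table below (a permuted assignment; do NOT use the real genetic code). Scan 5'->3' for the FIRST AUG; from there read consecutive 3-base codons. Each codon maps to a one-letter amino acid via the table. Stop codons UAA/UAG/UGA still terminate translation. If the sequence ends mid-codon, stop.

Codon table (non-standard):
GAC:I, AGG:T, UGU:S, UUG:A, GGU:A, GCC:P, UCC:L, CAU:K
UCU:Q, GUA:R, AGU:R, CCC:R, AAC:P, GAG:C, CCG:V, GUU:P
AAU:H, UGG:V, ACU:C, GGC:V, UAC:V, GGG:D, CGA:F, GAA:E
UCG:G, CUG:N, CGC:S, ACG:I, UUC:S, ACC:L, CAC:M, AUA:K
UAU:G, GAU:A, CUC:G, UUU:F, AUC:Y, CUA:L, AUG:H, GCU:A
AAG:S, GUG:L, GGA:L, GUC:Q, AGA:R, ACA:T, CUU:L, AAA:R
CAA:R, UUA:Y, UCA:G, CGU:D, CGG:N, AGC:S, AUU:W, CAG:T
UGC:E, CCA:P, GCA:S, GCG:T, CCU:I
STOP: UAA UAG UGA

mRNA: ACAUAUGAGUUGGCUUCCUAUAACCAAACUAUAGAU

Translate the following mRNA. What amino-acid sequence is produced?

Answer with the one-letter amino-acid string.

Answer: HRVLIKLRL

Derivation:
start AUG at pos 4
pos 4: AUG -> H; peptide=H
pos 7: AGU -> R; peptide=HR
pos 10: UGG -> V; peptide=HRV
pos 13: CUU -> L; peptide=HRVL
pos 16: CCU -> I; peptide=HRVLI
pos 19: AUA -> K; peptide=HRVLIK
pos 22: ACC -> L; peptide=HRVLIKL
pos 25: AAA -> R; peptide=HRVLIKLR
pos 28: CUA -> L; peptide=HRVLIKLRL
pos 31: UAG -> STOP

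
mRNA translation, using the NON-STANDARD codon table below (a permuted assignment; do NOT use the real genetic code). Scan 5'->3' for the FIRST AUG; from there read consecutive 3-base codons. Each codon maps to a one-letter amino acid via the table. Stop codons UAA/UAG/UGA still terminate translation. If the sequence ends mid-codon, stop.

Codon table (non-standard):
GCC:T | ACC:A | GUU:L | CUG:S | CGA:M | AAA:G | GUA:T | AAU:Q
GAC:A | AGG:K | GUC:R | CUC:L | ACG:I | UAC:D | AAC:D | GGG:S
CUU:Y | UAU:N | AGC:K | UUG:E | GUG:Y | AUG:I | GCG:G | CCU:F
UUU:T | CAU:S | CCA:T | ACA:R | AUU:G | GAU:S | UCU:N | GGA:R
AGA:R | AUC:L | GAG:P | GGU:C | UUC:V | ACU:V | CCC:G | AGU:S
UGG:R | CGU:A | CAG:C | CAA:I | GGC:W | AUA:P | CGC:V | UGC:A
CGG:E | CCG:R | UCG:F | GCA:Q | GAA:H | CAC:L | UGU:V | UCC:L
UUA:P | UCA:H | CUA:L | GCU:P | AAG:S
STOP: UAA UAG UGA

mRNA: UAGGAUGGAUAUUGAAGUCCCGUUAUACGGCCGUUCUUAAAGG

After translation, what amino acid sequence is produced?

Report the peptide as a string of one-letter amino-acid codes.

Answer: ISGHRRPDWAN

Derivation:
start AUG at pos 4
pos 4: AUG -> I; peptide=I
pos 7: GAU -> S; peptide=IS
pos 10: AUU -> G; peptide=ISG
pos 13: GAA -> H; peptide=ISGH
pos 16: GUC -> R; peptide=ISGHR
pos 19: CCG -> R; peptide=ISGHRR
pos 22: UUA -> P; peptide=ISGHRRP
pos 25: UAC -> D; peptide=ISGHRRPD
pos 28: GGC -> W; peptide=ISGHRRPDW
pos 31: CGU -> A; peptide=ISGHRRPDWA
pos 34: UCU -> N; peptide=ISGHRRPDWAN
pos 37: UAA -> STOP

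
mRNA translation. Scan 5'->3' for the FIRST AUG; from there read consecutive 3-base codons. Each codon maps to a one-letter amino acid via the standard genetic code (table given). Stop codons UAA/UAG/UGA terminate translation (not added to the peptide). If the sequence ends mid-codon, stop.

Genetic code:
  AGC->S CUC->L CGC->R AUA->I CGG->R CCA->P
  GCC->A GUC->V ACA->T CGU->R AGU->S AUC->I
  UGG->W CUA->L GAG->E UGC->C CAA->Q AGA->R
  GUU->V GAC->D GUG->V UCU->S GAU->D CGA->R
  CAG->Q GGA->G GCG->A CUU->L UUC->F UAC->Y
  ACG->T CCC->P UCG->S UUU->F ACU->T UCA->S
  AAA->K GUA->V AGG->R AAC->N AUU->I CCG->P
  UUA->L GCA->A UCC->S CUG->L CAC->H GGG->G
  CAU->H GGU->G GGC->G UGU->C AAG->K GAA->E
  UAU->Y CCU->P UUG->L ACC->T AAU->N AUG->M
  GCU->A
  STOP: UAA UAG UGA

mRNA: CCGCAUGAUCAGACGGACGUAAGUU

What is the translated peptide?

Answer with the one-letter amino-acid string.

start AUG at pos 4
pos 4: AUG -> M; peptide=M
pos 7: AUC -> I; peptide=MI
pos 10: AGA -> R; peptide=MIR
pos 13: CGG -> R; peptide=MIRR
pos 16: ACG -> T; peptide=MIRRT
pos 19: UAA -> STOP

Answer: MIRRT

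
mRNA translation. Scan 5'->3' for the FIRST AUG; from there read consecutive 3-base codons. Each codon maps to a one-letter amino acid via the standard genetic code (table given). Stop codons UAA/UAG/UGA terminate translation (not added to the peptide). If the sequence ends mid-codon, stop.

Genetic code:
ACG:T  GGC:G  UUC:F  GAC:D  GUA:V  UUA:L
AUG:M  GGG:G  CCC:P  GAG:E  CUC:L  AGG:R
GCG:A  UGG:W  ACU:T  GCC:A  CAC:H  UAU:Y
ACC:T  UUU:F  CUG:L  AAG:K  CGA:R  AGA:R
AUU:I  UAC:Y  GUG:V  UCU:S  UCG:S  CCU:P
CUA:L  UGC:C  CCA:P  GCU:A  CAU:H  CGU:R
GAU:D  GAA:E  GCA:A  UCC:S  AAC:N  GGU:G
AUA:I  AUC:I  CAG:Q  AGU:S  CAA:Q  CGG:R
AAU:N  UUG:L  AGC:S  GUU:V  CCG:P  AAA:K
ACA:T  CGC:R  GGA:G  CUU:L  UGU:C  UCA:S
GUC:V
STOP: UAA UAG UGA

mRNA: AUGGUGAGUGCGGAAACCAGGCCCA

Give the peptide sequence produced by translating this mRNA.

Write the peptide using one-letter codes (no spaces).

start AUG at pos 0
pos 0: AUG -> M; peptide=M
pos 3: GUG -> V; peptide=MV
pos 6: AGU -> S; peptide=MVS
pos 9: GCG -> A; peptide=MVSA
pos 12: GAA -> E; peptide=MVSAE
pos 15: ACC -> T; peptide=MVSAET
pos 18: AGG -> R; peptide=MVSAETR
pos 21: CCC -> P; peptide=MVSAETRP
pos 24: only 1 nt remain (<3), stop (end of mRNA)

Answer: MVSAETRP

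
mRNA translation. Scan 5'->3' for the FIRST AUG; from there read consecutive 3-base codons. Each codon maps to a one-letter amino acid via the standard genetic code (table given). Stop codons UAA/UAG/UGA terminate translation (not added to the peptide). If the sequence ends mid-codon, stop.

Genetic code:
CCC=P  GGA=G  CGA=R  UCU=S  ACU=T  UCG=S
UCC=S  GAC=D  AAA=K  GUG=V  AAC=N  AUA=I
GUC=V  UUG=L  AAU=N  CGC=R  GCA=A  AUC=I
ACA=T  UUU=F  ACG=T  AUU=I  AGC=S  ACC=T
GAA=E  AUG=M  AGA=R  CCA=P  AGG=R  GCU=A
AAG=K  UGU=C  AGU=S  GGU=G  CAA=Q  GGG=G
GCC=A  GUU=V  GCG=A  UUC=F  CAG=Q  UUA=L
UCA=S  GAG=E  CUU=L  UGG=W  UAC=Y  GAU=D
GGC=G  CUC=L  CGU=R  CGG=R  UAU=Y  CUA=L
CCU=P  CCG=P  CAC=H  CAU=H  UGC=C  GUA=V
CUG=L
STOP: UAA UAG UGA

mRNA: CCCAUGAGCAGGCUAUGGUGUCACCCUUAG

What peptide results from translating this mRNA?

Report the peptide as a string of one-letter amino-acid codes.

Answer: MSRLWCHP

Derivation:
start AUG at pos 3
pos 3: AUG -> M; peptide=M
pos 6: AGC -> S; peptide=MS
pos 9: AGG -> R; peptide=MSR
pos 12: CUA -> L; peptide=MSRL
pos 15: UGG -> W; peptide=MSRLW
pos 18: UGU -> C; peptide=MSRLWC
pos 21: CAC -> H; peptide=MSRLWCH
pos 24: CCU -> P; peptide=MSRLWCHP
pos 27: UAG -> STOP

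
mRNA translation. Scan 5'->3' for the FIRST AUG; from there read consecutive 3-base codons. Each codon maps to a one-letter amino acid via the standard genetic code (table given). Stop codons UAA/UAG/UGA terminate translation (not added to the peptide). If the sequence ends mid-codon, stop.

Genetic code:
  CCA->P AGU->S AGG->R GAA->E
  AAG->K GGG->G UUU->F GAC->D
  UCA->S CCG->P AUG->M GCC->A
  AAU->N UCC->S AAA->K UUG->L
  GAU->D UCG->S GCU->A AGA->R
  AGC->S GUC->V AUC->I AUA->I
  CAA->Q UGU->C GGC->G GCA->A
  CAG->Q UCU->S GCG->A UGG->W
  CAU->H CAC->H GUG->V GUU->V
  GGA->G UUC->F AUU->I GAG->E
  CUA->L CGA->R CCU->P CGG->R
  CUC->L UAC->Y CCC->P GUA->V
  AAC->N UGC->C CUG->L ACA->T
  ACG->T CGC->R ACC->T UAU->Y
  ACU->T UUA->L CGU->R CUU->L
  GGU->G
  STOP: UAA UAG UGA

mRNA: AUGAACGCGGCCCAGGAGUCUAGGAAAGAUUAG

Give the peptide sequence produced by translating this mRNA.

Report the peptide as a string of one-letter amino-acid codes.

Answer: MNAAQESRKD

Derivation:
start AUG at pos 0
pos 0: AUG -> M; peptide=M
pos 3: AAC -> N; peptide=MN
pos 6: GCG -> A; peptide=MNA
pos 9: GCC -> A; peptide=MNAA
pos 12: CAG -> Q; peptide=MNAAQ
pos 15: GAG -> E; peptide=MNAAQE
pos 18: UCU -> S; peptide=MNAAQES
pos 21: AGG -> R; peptide=MNAAQESR
pos 24: AAA -> K; peptide=MNAAQESRK
pos 27: GAU -> D; peptide=MNAAQESRKD
pos 30: UAG -> STOP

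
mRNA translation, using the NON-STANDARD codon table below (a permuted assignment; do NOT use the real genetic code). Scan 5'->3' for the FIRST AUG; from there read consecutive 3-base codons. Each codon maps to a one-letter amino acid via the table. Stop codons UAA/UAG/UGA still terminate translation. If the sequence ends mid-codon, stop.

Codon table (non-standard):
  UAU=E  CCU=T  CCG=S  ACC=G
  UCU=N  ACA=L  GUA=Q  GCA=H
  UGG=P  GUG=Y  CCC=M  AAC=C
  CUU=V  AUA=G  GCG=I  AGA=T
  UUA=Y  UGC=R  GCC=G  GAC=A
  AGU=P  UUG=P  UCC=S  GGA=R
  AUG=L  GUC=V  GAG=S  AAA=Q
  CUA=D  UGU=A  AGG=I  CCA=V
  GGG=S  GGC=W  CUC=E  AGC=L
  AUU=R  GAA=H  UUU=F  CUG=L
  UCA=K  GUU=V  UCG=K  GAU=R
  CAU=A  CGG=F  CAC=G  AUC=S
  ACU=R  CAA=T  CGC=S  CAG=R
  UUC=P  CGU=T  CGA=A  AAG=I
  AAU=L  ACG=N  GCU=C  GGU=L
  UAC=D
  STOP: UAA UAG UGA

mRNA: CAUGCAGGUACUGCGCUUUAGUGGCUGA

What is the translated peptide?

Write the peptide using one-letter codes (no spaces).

Answer: LRQLSFPW

Derivation:
start AUG at pos 1
pos 1: AUG -> L; peptide=L
pos 4: CAG -> R; peptide=LR
pos 7: GUA -> Q; peptide=LRQ
pos 10: CUG -> L; peptide=LRQL
pos 13: CGC -> S; peptide=LRQLS
pos 16: UUU -> F; peptide=LRQLSF
pos 19: AGU -> P; peptide=LRQLSFP
pos 22: GGC -> W; peptide=LRQLSFPW
pos 25: UGA -> STOP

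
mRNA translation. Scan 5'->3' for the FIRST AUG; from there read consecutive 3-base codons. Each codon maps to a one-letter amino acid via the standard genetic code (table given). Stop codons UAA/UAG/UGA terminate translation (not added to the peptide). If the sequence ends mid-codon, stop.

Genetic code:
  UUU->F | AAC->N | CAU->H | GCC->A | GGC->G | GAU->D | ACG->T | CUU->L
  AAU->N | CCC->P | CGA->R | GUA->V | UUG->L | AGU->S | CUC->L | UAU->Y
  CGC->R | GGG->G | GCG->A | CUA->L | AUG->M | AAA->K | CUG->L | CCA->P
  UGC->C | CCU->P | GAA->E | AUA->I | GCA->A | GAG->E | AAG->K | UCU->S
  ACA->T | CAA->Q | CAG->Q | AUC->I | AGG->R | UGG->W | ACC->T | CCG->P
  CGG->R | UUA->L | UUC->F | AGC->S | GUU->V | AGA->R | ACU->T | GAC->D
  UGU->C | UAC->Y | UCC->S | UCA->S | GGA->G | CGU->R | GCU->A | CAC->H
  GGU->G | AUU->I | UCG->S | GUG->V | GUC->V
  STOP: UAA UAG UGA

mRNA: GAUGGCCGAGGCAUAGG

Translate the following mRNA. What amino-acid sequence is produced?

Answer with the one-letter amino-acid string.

Answer: MAEA

Derivation:
start AUG at pos 1
pos 1: AUG -> M; peptide=M
pos 4: GCC -> A; peptide=MA
pos 7: GAG -> E; peptide=MAE
pos 10: GCA -> A; peptide=MAEA
pos 13: UAG -> STOP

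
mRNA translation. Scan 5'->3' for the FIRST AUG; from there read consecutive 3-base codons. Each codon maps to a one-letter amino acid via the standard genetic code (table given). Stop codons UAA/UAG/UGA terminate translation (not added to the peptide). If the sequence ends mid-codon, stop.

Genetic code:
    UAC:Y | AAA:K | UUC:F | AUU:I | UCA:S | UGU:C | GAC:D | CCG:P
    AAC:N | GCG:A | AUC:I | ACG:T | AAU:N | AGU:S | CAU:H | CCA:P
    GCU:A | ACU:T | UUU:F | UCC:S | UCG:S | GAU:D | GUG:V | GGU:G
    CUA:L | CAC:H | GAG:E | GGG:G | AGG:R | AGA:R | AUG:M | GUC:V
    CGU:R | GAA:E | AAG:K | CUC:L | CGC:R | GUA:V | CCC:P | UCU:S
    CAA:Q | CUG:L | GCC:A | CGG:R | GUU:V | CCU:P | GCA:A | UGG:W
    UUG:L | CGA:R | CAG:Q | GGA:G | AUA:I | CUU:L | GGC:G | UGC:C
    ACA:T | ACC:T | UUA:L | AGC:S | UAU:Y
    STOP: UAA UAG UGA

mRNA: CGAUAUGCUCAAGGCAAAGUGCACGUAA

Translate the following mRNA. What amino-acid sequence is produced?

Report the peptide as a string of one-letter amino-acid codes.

start AUG at pos 4
pos 4: AUG -> M; peptide=M
pos 7: CUC -> L; peptide=ML
pos 10: AAG -> K; peptide=MLK
pos 13: GCA -> A; peptide=MLKA
pos 16: AAG -> K; peptide=MLKAK
pos 19: UGC -> C; peptide=MLKAKC
pos 22: ACG -> T; peptide=MLKAKCT
pos 25: UAA -> STOP

Answer: MLKAKCT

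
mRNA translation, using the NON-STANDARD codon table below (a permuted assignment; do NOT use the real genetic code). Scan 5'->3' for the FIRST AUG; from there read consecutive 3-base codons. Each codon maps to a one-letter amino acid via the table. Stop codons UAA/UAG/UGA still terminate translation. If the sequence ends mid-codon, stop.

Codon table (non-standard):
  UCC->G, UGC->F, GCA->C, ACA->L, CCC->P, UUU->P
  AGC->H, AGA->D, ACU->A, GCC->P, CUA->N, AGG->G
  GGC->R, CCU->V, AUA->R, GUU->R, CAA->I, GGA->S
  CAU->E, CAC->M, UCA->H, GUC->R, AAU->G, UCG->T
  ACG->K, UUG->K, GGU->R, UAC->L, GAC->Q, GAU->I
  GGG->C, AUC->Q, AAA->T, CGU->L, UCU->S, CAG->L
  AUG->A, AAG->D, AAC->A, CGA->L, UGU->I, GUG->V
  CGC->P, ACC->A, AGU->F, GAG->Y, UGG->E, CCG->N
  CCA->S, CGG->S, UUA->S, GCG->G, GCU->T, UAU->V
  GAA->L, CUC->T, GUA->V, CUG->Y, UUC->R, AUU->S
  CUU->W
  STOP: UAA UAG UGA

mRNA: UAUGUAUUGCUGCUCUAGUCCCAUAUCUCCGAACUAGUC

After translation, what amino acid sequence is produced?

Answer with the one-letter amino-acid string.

Answer: AVFFSFPRSNA

Derivation:
start AUG at pos 1
pos 1: AUG -> A; peptide=A
pos 4: UAU -> V; peptide=AV
pos 7: UGC -> F; peptide=AVF
pos 10: UGC -> F; peptide=AVFF
pos 13: UCU -> S; peptide=AVFFS
pos 16: AGU -> F; peptide=AVFFSF
pos 19: CCC -> P; peptide=AVFFSFP
pos 22: AUA -> R; peptide=AVFFSFPR
pos 25: UCU -> S; peptide=AVFFSFPRS
pos 28: CCG -> N; peptide=AVFFSFPRSN
pos 31: AAC -> A; peptide=AVFFSFPRSNA
pos 34: UAG -> STOP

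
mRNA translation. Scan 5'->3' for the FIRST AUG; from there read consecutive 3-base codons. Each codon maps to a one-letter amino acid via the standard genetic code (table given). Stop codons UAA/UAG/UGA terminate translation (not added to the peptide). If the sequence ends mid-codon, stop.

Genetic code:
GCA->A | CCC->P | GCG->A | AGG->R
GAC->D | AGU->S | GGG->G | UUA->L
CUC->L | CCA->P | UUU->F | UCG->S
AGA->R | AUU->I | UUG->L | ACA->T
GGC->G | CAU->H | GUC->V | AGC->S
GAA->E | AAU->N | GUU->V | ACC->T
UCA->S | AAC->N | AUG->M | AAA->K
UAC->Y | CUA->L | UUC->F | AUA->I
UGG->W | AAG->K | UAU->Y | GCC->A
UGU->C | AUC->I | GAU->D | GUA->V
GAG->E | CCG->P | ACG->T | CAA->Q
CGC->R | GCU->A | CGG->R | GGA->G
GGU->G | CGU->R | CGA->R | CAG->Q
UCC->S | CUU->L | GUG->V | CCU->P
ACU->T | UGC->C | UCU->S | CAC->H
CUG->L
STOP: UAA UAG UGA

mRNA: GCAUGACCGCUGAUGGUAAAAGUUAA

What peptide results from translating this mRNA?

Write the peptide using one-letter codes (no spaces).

start AUG at pos 2
pos 2: AUG -> M; peptide=M
pos 5: ACC -> T; peptide=MT
pos 8: GCU -> A; peptide=MTA
pos 11: GAU -> D; peptide=MTAD
pos 14: GGU -> G; peptide=MTADG
pos 17: AAA -> K; peptide=MTADGK
pos 20: AGU -> S; peptide=MTADGKS
pos 23: UAA -> STOP

Answer: MTADGKS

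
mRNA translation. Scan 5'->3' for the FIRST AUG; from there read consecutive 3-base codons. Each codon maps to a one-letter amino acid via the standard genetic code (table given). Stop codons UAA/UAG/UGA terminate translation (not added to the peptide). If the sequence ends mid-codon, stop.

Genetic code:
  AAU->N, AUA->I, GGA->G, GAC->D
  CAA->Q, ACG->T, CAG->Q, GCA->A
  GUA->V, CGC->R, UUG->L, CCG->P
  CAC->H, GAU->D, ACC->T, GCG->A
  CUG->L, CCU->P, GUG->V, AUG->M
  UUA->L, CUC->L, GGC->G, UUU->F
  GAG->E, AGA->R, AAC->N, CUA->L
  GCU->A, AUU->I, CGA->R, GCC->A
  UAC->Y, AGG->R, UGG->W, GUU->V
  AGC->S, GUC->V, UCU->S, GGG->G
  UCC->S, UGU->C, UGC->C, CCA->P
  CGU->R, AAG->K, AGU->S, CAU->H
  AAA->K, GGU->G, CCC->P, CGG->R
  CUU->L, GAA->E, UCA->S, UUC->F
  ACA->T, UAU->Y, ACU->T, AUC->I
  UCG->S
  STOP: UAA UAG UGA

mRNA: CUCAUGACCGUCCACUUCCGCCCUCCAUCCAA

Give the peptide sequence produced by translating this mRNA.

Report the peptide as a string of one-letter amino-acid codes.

start AUG at pos 3
pos 3: AUG -> M; peptide=M
pos 6: ACC -> T; peptide=MT
pos 9: GUC -> V; peptide=MTV
pos 12: CAC -> H; peptide=MTVH
pos 15: UUC -> F; peptide=MTVHF
pos 18: CGC -> R; peptide=MTVHFR
pos 21: CCU -> P; peptide=MTVHFRP
pos 24: CCA -> P; peptide=MTVHFRPP
pos 27: UCC -> S; peptide=MTVHFRPPS
pos 30: only 2 nt remain (<3), stop (end of mRNA)

Answer: MTVHFRPPS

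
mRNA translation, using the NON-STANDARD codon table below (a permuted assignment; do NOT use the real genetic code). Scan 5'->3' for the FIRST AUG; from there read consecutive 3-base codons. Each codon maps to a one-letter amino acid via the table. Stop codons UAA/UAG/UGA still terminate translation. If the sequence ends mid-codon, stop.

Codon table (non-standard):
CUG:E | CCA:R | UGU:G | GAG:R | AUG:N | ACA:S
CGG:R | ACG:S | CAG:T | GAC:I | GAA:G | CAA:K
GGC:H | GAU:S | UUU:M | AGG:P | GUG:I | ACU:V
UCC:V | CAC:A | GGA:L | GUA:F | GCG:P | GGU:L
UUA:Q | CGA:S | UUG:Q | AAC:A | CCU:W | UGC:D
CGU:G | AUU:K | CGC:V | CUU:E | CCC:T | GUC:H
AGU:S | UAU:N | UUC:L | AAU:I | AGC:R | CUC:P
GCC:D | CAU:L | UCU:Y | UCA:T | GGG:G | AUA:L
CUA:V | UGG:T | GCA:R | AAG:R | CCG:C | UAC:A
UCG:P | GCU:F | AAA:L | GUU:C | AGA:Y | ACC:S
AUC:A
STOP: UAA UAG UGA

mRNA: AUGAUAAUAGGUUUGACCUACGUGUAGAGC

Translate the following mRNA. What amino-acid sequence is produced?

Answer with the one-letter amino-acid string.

Answer: NLLLQSAI

Derivation:
start AUG at pos 0
pos 0: AUG -> N; peptide=N
pos 3: AUA -> L; peptide=NL
pos 6: AUA -> L; peptide=NLL
pos 9: GGU -> L; peptide=NLLL
pos 12: UUG -> Q; peptide=NLLLQ
pos 15: ACC -> S; peptide=NLLLQS
pos 18: UAC -> A; peptide=NLLLQSA
pos 21: GUG -> I; peptide=NLLLQSAI
pos 24: UAG -> STOP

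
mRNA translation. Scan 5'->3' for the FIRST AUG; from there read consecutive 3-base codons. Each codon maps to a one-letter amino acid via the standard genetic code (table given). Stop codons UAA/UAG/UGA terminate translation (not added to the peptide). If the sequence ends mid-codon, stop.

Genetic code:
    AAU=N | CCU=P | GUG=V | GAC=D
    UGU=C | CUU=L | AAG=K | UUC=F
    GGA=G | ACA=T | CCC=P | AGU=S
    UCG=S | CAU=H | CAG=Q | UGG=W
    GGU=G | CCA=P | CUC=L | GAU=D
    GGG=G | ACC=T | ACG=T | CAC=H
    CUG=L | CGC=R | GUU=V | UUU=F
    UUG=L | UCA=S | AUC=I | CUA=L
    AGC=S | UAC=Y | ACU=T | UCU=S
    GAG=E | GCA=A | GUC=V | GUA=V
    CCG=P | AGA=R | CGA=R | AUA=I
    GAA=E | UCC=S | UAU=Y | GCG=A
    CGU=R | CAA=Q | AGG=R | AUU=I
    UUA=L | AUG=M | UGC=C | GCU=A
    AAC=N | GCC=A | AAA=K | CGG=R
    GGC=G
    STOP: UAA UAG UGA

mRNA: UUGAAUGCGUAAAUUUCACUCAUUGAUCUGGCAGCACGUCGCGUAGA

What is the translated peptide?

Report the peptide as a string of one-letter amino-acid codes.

Answer: MRKFHSLIWQHVA

Derivation:
start AUG at pos 4
pos 4: AUG -> M; peptide=M
pos 7: CGU -> R; peptide=MR
pos 10: AAA -> K; peptide=MRK
pos 13: UUU -> F; peptide=MRKF
pos 16: CAC -> H; peptide=MRKFH
pos 19: UCA -> S; peptide=MRKFHS
pos 22: UUG -> L; peptide=MRKFHSL
pos 25: AUC -> I; peptide=MRKFHSLI
pos 28: UGG -> W; peptide=MRKFHSLIW
pos 31: CAG -> Q; peptide=MRKFHSLIWQ
pos 34: CAC -> H; peptide=MRKFHSLIWQH
pos 37: GUC -> V; peptide=MRKFHSLIWQHV
pos 40: GCG -> A; peptide=MRKFHSLIWQHVA
pos 43: UAG -> STOP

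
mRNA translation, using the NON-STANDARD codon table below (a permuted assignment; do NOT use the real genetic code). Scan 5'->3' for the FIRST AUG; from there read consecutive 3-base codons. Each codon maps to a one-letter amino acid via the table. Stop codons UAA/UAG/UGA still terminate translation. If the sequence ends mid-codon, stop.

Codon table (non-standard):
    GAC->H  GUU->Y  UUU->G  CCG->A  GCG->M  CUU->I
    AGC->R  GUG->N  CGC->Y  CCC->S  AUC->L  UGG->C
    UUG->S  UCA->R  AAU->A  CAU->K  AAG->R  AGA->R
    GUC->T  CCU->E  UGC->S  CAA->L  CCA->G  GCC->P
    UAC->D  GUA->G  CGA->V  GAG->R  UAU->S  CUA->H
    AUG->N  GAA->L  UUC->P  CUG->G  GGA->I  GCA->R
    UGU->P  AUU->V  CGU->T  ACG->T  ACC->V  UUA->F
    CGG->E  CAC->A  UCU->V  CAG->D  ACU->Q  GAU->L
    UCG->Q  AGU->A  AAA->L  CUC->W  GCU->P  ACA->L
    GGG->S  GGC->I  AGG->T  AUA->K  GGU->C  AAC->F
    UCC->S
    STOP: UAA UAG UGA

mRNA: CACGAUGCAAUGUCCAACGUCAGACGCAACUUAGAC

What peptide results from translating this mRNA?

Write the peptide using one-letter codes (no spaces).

start AUG at pos 4
pos 4: AUG -> N; peptide=N
pos 7: CAA -> L; peptide=NL
pos 10: UGU -> P; peptide=NLP
pos 13: CCA -> G; peptide=NLPG
pos 16: ACG -> T; peptide=NLPGT
pos 19: UCA -> R; peptide=NLPGTR
pos 22: GAC -> H; peptide=NLPGTRH
pos 25: GCA -> R; peptide=NLPGTRHR
pos 28: ACU -> Q; peptide=NLPGTRHRQ
pos 31: UAG -> STOP

Answer: NLPGTRHRQ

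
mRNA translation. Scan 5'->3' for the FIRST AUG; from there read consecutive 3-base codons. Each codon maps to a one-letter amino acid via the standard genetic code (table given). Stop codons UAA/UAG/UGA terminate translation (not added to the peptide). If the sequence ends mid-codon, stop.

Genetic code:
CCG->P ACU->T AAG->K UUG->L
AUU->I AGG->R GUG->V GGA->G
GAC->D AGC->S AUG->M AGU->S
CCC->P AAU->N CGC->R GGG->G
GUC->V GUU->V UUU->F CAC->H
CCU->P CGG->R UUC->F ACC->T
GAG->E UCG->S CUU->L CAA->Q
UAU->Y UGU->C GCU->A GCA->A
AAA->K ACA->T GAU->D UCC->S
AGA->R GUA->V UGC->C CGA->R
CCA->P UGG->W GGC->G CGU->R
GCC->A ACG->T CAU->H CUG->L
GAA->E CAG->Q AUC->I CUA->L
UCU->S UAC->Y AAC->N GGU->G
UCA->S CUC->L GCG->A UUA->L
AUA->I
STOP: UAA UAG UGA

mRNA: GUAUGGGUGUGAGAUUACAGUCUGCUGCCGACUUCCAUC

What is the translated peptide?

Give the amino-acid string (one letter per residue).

start AUG at pos 2
pos 2: AUG -> M; peptide=M
pos 5: GGU -> G; peptide=MG
pos 8: GUG -> V; peptide=MGV
pos 11: AGA -> R; peptide=MGVR
pos 14: UUA -> L; peptide=MGVRL
pos 17: CAG -> Q; peptide=MGVRLQ
pos 20: UCU -> S; peptide=MGVRLQS
pos 23: GCU -> A; peptide=MGVRLQSA
pos 26: GCC -> A; peptide=MGVRLQSAA
pos 29: GAC -> D; peptide=MGVRLQSAAD
pos 32: UUC -> F; peptide=MGVRLQSAADF
pos 35: CAU -> H; peptide=MGVRLQSAADFH
pos 38: only 1 nt remain (<3), stop (end of mRNA)

Answer: MGVRLQSAADFH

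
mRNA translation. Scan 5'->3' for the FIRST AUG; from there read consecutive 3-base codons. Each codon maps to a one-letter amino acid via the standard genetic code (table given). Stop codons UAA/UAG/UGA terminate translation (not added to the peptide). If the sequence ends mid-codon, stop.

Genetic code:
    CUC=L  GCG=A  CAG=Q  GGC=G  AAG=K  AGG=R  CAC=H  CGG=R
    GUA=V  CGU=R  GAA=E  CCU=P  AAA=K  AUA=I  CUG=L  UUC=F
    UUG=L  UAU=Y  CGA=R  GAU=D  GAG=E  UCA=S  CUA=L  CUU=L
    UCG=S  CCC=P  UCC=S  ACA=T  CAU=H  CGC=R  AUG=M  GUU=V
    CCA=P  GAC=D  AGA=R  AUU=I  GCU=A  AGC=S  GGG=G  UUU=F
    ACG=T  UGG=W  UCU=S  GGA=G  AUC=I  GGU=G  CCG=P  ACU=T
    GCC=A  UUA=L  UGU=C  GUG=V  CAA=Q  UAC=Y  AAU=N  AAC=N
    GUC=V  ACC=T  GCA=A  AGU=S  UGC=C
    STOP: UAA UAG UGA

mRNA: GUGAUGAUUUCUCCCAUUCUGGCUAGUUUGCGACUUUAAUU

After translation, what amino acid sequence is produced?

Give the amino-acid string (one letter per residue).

Answer: MISPILASLRL

Derivation:
start AUG at pos 3
pos 3: AUG -> M; peptide=M
pos 6: AUU -> I; peptide=MI
pos 9: UCU -> S; peptide=MIS
pos 12: CCC -> P; peptide=MISP
pos 15: AUU -> I; peptide=MISPI
pos 18: CUG -> L; peptide=MISPIL
pos 21: GCU -> A; peptide=MISPILA
pos 24: AGU -> S; peptide=MISPILAS
pos 27: UUG -> L; peptide=MISPILASL
pos 30: CGA -> R; peptide=MISPILASLR
pos 33: CUU -> L; peptide=MISPILASLRL
pos 36: UAA -> STOP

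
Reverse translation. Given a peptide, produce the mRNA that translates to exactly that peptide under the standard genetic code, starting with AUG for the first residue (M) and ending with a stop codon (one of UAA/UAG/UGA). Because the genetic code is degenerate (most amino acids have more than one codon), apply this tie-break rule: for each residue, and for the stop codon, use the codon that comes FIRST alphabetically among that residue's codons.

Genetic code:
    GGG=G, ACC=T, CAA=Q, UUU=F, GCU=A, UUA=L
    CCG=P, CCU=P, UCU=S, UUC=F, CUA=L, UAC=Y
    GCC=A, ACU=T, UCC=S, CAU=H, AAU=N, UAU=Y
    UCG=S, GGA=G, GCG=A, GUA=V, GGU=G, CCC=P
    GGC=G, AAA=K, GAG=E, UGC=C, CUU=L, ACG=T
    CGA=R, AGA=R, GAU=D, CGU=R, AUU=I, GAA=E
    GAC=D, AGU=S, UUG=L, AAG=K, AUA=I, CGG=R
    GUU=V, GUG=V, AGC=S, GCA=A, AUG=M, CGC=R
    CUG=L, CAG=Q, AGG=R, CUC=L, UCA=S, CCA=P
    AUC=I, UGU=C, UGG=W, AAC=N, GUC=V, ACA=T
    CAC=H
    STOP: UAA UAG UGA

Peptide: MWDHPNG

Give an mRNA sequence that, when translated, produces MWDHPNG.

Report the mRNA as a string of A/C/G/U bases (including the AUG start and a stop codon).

Answer: mRNA: AUGUGGGACCACCCAAACGGAUAA

Derivation:
residue 1: M -> AUG (start codon)
residue 2: W -> UGG (only codon)
residue 3: D codons sorted = GAC,GAU -> pick first = GAC
residue 4: H codons sorted = CAC,CAU -> pick first = CAC
residue 5: P codons sorted = CCA,CCC,CCG,CCU -> pick first = CCA
residue 6: N codons sorted = AAC,AAU -> pick first = AAC
residue 7: G codons sorted = GGA,GGC,GGG,GGU -> pick first = GGA
terminator: stop codons sorted = UAA,UAG,UGA -> pick first = UAA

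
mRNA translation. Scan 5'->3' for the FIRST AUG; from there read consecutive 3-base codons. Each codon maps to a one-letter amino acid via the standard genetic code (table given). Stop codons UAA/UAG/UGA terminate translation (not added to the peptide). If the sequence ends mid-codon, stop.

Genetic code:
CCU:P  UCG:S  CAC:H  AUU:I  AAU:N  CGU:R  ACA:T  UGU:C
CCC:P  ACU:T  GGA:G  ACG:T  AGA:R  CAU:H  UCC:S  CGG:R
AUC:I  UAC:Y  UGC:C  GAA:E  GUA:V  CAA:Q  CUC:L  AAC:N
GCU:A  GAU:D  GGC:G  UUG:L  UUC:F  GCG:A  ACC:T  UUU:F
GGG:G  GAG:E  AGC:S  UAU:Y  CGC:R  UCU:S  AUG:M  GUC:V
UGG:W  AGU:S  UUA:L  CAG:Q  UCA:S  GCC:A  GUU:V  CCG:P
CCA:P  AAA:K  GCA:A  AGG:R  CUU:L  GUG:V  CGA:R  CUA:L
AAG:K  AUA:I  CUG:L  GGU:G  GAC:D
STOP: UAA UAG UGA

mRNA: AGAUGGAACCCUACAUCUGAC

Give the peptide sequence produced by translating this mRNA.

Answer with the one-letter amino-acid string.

Answer: MEPYI

Derivation:
start AUG at pos 2
pos 2: AUG -> M; peptide=M
pos 5: GAA -> E; peptide=ME
pos 8: CCC -> P; peptide=MEP
pos 11: UAC -> Y; peptide=MEPY
pos 14: AUC -> I; peptide=MEPYI
pos 17: UGA -> STOP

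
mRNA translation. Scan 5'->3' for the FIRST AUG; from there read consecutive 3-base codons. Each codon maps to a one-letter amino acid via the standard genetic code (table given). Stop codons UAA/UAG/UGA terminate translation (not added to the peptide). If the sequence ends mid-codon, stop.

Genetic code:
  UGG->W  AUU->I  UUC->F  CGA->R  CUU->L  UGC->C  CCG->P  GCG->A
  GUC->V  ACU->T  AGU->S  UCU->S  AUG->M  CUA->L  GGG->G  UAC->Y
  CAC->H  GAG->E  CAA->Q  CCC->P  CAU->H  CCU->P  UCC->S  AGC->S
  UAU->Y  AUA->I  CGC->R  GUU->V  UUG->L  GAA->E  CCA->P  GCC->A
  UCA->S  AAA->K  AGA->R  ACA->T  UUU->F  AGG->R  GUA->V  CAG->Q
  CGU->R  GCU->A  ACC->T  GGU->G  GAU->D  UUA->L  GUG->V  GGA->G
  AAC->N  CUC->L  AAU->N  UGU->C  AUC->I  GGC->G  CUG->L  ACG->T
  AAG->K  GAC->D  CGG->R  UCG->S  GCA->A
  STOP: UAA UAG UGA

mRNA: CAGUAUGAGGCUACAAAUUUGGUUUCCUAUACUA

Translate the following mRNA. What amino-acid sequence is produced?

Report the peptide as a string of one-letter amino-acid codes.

Answer: MRLQIWFPIL

Derivation:
start AUG at pos 4
pos 4: AUG -> M; peptide=M
pos 7: AGG -> R; peptide=MR
pos 10: CUA -> L; peptide=MRL
pos 13: CAA -> Q; peptide=MRLQ
pos 16: AUU -> I; peptide=MRLQI
pos 19: UGG -> W; peptide=MRLQIW
pos 22: UUU -> F; peptide=MRLQIWF
pos 25: CCU -> P; peptide=MRLQIWFP
pos 28: AUA -> I; peptide=MRLQIWFPI
pos 31: CUA -> L; peptide=MRLQIWFPIL
pos 34: only 0 nt remain (<3), stop (end of mRNA)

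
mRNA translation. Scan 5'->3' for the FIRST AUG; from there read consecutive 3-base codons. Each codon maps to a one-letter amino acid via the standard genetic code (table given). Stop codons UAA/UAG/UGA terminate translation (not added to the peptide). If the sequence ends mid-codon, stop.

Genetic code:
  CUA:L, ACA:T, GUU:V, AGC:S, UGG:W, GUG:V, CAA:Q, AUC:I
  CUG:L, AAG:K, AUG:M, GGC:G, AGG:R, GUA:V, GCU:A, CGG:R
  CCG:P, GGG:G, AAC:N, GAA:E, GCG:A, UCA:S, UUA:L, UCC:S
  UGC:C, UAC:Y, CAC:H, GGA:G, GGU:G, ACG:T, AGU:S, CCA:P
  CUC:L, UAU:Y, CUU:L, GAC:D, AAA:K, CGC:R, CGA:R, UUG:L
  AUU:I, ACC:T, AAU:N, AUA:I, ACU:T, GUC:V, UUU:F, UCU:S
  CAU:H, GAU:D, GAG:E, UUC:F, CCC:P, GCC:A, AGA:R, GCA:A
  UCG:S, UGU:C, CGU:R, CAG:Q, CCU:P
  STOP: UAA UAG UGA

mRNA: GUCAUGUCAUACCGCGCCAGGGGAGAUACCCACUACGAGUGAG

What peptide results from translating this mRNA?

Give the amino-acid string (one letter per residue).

start AUG at pos 3
pos 3: AUG -> M; peptide=M
pos 6: UCA -> S; peptide=MS
pos 9: UAC -> Y; peptide=MSY
pos 12: CGC -> R; peptide=MSYR
pos 15: GCC -> A; peptide=MSYRA
pos 18: AGG -> R; peptide=MSYRAR
pos 21: GGA -> G; peptide=MSYRARG
pos 24: GAU -> D; peptide=MSYRARGD
pos 27: ACC -> T; peptide=MSYRARGDT
pos 30: CAC -> H; peptide=MSYRARGDTH
pos 33: UAC -> Y; peptide=MSYRARGDTHY
pos 36: GAG -> E; peptide=MSYRARGDTHYE
pos 39: UGA -> STOP

Answer: MSYRARGDTHYE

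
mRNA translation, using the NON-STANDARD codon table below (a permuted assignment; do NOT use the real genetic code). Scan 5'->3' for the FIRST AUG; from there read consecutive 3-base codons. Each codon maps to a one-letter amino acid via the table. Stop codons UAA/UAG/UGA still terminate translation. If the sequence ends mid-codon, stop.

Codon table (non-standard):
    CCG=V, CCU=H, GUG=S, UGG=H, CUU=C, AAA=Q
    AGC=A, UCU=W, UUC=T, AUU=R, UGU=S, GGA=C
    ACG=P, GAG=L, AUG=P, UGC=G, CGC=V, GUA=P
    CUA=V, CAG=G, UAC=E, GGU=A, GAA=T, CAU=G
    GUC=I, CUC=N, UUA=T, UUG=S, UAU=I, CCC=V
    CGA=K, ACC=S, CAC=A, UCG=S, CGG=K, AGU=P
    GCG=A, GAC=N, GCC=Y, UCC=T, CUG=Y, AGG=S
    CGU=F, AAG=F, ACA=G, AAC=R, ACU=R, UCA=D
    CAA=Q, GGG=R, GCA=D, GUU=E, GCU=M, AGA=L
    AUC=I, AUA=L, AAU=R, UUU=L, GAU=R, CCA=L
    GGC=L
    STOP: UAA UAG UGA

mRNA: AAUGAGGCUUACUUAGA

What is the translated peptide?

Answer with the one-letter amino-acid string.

start AUG at pos 1
pos 1: AUG -> P; peptide=P
pos 4: AGG -> S; peptide=PS
pos 7: CUU -> C; peptide=PSC
pos 10: ACU -> R; peptide=PSCR
pos 13: UAG -> STOP

Answer: PSCR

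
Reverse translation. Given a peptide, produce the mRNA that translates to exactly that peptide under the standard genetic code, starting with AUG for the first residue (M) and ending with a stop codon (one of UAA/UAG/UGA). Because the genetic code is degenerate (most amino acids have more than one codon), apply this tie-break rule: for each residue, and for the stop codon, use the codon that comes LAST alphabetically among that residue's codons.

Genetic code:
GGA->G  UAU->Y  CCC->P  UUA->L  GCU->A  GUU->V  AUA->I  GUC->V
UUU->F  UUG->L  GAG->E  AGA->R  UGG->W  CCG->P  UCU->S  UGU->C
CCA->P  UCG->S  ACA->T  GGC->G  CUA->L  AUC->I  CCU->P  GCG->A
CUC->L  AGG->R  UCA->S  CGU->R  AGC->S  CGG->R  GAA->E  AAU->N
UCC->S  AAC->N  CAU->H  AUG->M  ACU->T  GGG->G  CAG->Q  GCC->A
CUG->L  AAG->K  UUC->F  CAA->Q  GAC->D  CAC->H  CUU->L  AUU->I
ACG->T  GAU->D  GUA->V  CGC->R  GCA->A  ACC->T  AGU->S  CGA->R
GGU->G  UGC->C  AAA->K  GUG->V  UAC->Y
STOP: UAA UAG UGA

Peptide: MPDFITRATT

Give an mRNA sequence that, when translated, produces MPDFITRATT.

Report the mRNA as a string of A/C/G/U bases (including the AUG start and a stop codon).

Answer: mRNA: AUGCCUGAUUUUAUUACUCGUGCUACUACUUGA

Derivation:
residue 1: M -> AUG (start codon)
residue 2: P codons sorted = CCA,CCC,CCG,CCU -> pick last = CCU
residue 3: D codons sorted = GAC,GAU -> pick last = GAU
residue 4: F codons sorted = UUC,UUU -> pick last = UUU
residue 5: I codons sorted = AUA,AUC,AUU -> pick last = AUU
residue 6: T codons sorted = ACA,ACC,ACG,ACU -> pick last = ACU
residue 7: R codons sorted = AGA,AGG,CGA,CGC,CGG,CGU -> pick last = CGU
residue 8: A codons sorted = GCA,GCC,GCG,GCU -> pick last = GCU
residue 9: T codons sorted = ACA,ACC,ACG,ACU -> pick last = ACU
residue 10: T codons sorted = ACA,ACC,ACG,ACU -> pick last = ACU
terminator: stop codons sorted = UAA,UAG,UGA -> pick last = UGA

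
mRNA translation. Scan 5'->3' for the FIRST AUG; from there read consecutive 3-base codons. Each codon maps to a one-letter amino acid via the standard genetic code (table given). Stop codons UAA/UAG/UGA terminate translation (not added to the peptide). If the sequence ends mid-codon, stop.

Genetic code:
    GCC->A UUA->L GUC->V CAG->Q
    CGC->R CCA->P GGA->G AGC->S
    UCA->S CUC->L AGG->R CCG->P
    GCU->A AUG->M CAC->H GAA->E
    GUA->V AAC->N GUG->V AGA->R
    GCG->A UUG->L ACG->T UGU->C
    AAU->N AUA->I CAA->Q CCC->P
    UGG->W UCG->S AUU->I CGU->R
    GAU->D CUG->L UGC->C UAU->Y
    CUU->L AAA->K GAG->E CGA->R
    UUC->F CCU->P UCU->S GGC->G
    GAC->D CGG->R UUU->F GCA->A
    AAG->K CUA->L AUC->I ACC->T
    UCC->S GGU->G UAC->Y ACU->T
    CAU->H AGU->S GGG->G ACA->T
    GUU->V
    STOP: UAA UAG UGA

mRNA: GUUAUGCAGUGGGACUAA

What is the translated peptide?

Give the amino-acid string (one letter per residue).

start AUG at pos 3
pos 3: AUG -> M; peptide=M
pos 6: CAG -> Q; peptide=MQ
pos 9: UGG -> W; peptide=MQW
pos 12: GAC -> D; peptide=MQWD
pos 15: UAA -> STOP

Answer: MQWD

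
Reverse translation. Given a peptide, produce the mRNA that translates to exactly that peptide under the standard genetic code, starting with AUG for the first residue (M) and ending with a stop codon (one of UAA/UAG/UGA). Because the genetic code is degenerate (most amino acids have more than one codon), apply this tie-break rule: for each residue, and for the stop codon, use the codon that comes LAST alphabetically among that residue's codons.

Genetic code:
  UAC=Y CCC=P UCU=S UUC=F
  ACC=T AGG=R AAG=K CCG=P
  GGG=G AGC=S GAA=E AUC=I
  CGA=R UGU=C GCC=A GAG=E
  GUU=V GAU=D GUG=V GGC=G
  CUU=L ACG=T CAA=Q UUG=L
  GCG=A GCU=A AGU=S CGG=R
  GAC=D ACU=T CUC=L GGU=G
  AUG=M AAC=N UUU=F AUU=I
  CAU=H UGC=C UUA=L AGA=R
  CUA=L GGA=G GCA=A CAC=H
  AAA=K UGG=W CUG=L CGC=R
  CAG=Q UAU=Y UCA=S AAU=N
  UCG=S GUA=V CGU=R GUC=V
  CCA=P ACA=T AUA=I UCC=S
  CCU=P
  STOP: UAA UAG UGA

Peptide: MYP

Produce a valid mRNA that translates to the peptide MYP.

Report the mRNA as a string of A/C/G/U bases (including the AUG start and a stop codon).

residue 1: M -> AUG (start codon)
residue 2: Y codons sorted = UAC,UAU -> pick last = UAU
residue 3: P codons sorted = CCA,CCC,CCG,CCU -> pick last = CCU
terminator: stop codons sorted = UAA,UAG,UGA -> pick last = UGA

Answer: mRNA: AUGUAUCCUUGA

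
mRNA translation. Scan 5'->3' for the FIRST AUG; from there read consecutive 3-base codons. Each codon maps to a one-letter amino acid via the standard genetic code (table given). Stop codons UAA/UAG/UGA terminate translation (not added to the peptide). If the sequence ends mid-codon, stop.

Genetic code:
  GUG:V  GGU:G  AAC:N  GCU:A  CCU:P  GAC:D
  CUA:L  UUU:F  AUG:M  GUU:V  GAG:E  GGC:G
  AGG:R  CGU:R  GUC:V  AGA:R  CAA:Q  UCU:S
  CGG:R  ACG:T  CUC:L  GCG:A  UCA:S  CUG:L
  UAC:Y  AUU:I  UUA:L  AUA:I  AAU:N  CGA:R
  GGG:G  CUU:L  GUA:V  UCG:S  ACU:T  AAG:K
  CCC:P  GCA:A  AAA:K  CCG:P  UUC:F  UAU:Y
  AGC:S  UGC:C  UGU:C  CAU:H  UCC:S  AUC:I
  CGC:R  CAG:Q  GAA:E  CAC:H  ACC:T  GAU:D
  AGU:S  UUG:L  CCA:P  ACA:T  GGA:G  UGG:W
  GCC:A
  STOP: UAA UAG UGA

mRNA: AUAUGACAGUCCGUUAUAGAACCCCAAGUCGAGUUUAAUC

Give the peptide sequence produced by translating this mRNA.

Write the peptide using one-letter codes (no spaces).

Answer: MTVRYRTPSRV

Derivation:
start AUG at pos 2
pos 2: AUG -> M; peptide=M
pos 5: ACA -> T; peptide=MT
pos 8: GUC -> V; peptide=MTV
pos 11: CGU -> R; peptide=MTVR
pos 14: UAU -> Y; peptide=MTVRY
pos 17: AGA -> R; peptide=MTVRYR
pos 20: ACC -> T; peptide=MTVRYRT
pos 23: CCA -> P; peptide=MTVRYRTP
pos 26: AGU -> S; peptide=MTVRYRTPS
pos 29: CGA -> R; peptide=MTVRYRTPSR
pos 32: GUU -> V; peptide=MTVRYRTPSRV
pos 35: UAA -> STOP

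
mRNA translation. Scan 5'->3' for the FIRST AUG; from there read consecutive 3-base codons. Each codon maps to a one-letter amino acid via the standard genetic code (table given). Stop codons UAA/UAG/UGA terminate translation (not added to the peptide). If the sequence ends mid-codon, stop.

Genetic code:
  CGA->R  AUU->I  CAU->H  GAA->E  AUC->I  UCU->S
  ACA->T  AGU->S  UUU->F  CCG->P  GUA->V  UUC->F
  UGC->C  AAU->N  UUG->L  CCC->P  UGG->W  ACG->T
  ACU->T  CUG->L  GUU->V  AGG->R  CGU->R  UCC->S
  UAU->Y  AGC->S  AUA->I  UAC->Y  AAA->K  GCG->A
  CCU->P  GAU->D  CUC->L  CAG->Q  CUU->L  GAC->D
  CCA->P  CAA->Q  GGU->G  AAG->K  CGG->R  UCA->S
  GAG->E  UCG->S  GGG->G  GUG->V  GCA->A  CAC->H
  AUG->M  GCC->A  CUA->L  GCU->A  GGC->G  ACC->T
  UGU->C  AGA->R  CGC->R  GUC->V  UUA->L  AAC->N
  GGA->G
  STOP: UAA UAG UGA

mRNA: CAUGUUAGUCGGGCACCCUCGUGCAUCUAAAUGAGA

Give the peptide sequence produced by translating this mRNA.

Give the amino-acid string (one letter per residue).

start AUG at pos 1
pos 1: AUG -> M; peptide=M
pos 4: UUA -> L; peptide=ML
pos 7: GUC -> V; peptide=MLV
pos 10: GGG -> G; peptide=MLVG
pos 13: CAC -> H; peptide=MLVGH
pos 16: CCU -> P; peptide=MLVGHP
pos 19: CGU -> R; peptide=MLVGHPR
pos 22: GCA -> A; peptide=MLVGHPRA
pos 25: UCU -> S; peptide=MLVGHPRAS
pos 28: AAA -> K; peptide=MLVGHPRASK
pos 31: UGA -> STOP

Answer: MLVGHPRASK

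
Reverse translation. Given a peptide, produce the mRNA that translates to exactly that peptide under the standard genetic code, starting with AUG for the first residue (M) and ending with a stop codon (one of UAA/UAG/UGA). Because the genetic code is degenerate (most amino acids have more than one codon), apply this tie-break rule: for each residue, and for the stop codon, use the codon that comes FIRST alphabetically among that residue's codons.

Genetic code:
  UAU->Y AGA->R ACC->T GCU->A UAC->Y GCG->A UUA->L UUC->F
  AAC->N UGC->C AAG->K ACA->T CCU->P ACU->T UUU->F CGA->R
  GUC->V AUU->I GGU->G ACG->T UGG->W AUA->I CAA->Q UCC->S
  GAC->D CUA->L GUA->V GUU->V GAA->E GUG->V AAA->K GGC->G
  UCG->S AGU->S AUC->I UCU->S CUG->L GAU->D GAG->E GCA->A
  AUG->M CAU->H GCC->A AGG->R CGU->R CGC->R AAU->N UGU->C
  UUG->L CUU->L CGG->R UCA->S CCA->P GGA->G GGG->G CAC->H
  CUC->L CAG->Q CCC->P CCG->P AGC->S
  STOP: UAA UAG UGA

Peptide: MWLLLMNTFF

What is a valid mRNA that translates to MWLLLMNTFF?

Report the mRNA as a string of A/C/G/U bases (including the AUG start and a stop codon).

residue 1: M -> AUG (start codon)
residue 2: W -> UGG (only codon)
residue 3: L codons sorted = CUA,CUC,CUG,CUU,UUA,UUG -> pick first = CUA
residue 4: L codons sorted = CUA,CUC,CUG,CUU,UUA,UUG -> pick first = CUA
residue 5: L codons sorted = CUA,CUC,CUG,CUU,UUA,UUG -> pick first = CUA
residue 6: M -> AUG (only codon)
residue 7: N codons sorted = AAC,AAU -> pick first = AAC
residue 8: T codons sorted = ACA,ACC,ACG,ACU -> pick first = ACA
residue 9: F codons sorted = UUC,UUU -> pick first = UUC
residue 10: F codons sorted = UUC,UUU -> pick first = UUC
terminator: stop codons sorted = UAA,UAG,UGA -> pick first = UAA

Answer: mRNA: AUGUGGCUACUACUAAUGAACACAUUCUUCUAA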